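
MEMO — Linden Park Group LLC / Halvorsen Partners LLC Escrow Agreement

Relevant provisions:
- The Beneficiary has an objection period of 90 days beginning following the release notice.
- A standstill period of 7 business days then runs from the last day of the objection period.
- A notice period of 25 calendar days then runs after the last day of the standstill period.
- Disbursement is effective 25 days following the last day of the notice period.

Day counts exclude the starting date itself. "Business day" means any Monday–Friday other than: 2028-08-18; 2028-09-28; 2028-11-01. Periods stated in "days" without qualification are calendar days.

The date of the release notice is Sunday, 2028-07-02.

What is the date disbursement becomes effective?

The last day of the objection period: 2028-07-02 + 90 days = 2028-09-30.
From Saturday, 2028-09-30, 7 business days (Oct 2, Oct 3, Oct 4, Oct 5, Oct 6, Oct 9, Oct 10, skipping weekends) brings us to Tuesday, 2028-10-10, which is the last day of the standstill period.
The last day of the notice period: 2028-10-10 + 25 days = 2028-11-04.
The date disbursement becomes effective: 25 calendar days after 2028-11-04 is 2028-11-29.

2028-11-29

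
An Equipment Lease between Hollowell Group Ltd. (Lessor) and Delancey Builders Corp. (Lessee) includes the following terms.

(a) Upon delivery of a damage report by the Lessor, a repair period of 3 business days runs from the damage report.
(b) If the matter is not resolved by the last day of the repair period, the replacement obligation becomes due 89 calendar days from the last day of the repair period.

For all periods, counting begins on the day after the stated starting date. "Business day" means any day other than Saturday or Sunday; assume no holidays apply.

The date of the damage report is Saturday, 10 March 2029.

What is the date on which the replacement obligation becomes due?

11 June 2029

From Saturday, 10 March 2029, 3 business days (Mar 12, Mar 13, Mar 14, skipping weekends) brings us to Wednesday, 14 March 2029, which is the last day of the repair period.
The date on which the replacement obligation becomes due: 14 March 2029 + 89 days = 11 June 2029.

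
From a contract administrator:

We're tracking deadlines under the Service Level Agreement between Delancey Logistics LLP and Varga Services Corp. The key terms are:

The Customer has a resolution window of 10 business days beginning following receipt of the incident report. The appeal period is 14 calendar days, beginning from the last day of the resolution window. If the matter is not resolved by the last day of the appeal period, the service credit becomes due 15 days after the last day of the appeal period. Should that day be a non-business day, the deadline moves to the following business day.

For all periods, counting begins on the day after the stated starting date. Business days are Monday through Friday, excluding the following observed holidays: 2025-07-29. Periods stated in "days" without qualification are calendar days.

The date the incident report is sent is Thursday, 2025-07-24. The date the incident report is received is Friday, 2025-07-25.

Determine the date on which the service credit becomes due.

The last day of the resolution window: counting 10 business days from Friday, 2025-07-25 (Jul 28, Jul 30, Jul 31, Aug 1, Aug 4, Aug 5, Aug 6, Aug 7, Aug 8, Aug 11, skipping weekends and the listed holiday on Jul 29) reaches Monday, 2025-08-11.
The last day of the appeal period: 14 calendar days after 2025-08-11 is 2025-08-25.
Adding 15 calendar days to 2025-08-25 gives 2025-09-09, which is the date on which the service credit becomes due. 2025-09-09 is a Tuesday and is not a listed holiday, so no roll-forward applies.

2025-09-09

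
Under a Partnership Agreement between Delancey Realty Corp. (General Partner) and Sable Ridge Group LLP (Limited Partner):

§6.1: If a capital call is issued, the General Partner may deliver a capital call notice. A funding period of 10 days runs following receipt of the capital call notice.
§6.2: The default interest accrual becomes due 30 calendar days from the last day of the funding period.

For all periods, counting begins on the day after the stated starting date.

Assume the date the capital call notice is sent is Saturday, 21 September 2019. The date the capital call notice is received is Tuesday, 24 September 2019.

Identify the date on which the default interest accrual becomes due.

3 November 2019

The last day of the funding period: 24 September 2019 + 10 days = 4 October 2019.
Adding 30 calendar days to 4 October 2019 gives 3 November 2019, which is the date on which the default interest accrual becomes due.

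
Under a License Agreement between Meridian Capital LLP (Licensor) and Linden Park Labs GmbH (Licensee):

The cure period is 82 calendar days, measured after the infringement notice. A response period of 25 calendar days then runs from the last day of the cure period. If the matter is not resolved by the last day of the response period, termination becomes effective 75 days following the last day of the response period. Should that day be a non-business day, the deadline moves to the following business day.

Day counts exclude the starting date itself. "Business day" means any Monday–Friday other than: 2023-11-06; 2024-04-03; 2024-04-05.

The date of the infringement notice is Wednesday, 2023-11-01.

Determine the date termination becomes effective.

Adding 82 calendar days to 2023-11-01 gives 2024-01-22, which is the last day of the cure period.
The last day of the response period: 2024-01-22 + 25 days = 2024-02-16.
The date termination becomes effective: 2024-02-16 + 75 days = 2024-05-01. 2024-05-01 is a Wednesday and is not a listed holiday, so no roll-forward applies.

2024-05-01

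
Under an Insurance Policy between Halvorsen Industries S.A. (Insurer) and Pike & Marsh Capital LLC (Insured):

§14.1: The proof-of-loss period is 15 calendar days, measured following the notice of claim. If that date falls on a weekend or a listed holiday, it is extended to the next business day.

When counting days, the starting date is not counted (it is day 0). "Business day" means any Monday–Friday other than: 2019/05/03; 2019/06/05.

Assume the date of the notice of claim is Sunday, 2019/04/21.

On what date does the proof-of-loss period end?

Adding 15 calendar days to 2019/04/21 gives 2019/05/06, which is the last day of the proof-of-loss period. 2019/05/06 is a Monday and is not a listed holiday, so no roll-forward applies.

2019/05/06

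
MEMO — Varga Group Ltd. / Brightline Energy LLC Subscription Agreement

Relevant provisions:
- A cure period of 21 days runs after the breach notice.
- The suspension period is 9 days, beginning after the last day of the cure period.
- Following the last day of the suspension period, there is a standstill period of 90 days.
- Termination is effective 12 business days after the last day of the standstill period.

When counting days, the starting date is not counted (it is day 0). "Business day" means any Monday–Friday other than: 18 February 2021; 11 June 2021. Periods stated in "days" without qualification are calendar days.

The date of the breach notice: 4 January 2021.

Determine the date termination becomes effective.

20 May 2021

Adding 21 calendar days to 4 January 2021 gives 25 January 2021, which is the last day of the cure period.
Adding 9 calendar days to 25 January 2021 gives 3 February 2021, which is the last day of the suspension period.
The last day of the standstill period: 3 February 2021 + 90 days = 4 May 2021.
The date termination becomes effective: counting 12 business days from Tuesday, 4 May 2021 (May 5, May 6, May 7, May 10, …, May 18, May 19, May 20, skipping weekends) reaches Thursday, 20 May 2021.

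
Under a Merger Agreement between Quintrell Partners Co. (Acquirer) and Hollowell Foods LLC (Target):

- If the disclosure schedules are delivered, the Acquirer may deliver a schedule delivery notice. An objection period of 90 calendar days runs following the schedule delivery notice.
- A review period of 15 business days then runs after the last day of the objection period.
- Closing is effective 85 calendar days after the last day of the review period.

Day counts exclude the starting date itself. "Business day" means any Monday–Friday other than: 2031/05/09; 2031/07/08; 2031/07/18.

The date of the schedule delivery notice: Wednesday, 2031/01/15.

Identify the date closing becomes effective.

2031/07/30

Adding 90 calendar days to 2031/01/15 gives 2031/04/15, which is the last day of the objection period.
The last day of the review period: 15 business days after Tuesday, 2031/04/15, skipping weekends — Apr 16, Apr 17, Apr 18, Apr 21, …, May 2, May 5, May 6 — lands on Tuesday, 2031/05/06.
Adding 85 calendar days to 2031/05/06 gives 2031/07/30, which is the date closing becomes effective.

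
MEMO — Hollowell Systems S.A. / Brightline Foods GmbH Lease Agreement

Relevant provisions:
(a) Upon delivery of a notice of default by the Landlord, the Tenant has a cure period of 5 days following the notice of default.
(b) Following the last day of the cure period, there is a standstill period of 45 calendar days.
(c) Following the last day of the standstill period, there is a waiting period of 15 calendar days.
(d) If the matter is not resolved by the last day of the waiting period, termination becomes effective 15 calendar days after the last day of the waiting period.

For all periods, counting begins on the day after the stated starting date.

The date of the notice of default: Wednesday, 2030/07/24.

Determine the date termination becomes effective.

2030/10/12

The last day of the cure period: 5 calendar days after 2030/07/24 is 2030/07/29.
The last day of the standstill period: 45 calendar days after 2030/07/29 is 2030/09/12.
Adding 15 calendar days to 2030/09/12 gives 2030/09/27, which is the last day of the waiting period.
The date termination becomes effective: 15 calendar days after 2030/09/27 is 2030/10/12.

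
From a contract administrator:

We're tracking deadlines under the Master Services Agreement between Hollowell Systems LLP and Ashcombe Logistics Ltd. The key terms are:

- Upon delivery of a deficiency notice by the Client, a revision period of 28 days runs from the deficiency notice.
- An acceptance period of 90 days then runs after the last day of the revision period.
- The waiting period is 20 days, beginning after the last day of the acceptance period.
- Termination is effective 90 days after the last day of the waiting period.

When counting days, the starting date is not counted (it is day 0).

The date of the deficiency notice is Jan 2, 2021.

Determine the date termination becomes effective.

Adding 28 calendar days to Jan 2, 2021 gives Jan 30, 2021, which is the last day of the revision period.
The last day of the acceptance period: 90 calendar days after Jan 30, 2021 is Apr 30, 2021.
The last day of the waiting period: Apr 30, 2021 + 20 days = May 20, 2021.
The date termination becomes effective: May 20, 2021 + 90 days = Aug 18, 2021.

Aug 18, 2021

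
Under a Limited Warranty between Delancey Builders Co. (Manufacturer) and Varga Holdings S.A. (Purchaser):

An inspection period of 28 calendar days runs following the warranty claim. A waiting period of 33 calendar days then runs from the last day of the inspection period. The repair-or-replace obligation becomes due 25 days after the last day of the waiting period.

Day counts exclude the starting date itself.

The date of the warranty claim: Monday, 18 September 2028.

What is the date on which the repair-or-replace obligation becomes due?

13 December 2028

The last day of the inspection period: 18 September 2028 + 28 days = 16 October 2028.
The last day of the waiting period: 16 October 2028 + 33 days = 18 November 2028.
Adding 25 calendar days to 18 November 2028 gives 13 December 2028, which is the date on which the repair-or-replace obligation becomes due.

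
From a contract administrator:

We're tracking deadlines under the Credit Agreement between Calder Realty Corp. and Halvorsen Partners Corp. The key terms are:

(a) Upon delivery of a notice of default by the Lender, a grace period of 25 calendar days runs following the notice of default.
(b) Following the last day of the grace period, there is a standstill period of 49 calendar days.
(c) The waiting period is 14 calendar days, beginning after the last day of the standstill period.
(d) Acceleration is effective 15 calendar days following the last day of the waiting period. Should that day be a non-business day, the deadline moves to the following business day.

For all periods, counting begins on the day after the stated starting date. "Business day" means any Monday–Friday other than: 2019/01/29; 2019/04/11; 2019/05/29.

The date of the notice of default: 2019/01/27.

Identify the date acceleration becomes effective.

2019/05/10

Adding 25 calendar days to 2019/01/27 gives 2019/02/21, which is the last day of the grace period.
The last day of the standstill period: 49 calendar days after 2019/02/21 is 2019/04/11.
Adding 14 calendar days to 2019/04/11 gives 2019/04/25, which is the last day of the waiting period.
Adding 15 calendar days to 2019/04/25 gives 2019/05/10, which is the date acceleration becomes effective. 2019/05/10 is a Friday and is not a listed holiday, so no roll-forward applies.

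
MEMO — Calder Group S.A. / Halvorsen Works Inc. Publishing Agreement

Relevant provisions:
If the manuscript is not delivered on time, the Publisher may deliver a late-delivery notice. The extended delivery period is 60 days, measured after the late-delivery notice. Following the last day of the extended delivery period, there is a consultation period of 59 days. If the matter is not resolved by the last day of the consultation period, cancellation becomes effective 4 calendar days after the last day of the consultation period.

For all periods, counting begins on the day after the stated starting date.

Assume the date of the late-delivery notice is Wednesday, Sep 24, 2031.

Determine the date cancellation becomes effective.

Jan 25, 2032

The last day of the extended delivery period: 60 calendar days after Sep 24, 2031 is Nov 23, 2031.
The last day of the consultation period: Nov 23, 2031 + 59 days = Jan 21, 2032.
Adding 4 calendar days to Jan 21, 2032 gives Jan 25, 2032, which is the date cancellation becomes effective.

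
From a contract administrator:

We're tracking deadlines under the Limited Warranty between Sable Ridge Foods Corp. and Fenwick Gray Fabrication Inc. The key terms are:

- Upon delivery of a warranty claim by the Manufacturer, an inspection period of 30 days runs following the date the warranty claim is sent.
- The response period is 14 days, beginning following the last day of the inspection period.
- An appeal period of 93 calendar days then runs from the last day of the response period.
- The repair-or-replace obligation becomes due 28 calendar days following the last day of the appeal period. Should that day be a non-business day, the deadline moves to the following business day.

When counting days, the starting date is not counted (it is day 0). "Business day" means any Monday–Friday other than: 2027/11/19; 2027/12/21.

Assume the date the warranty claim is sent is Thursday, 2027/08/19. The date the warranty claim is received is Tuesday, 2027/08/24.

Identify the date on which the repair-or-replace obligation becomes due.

The last day of the inspection period: 2027/08/19 + 30 days = 2027/09/18.
The last day of the response period: 2027/09/18 + 14 days = 2027/10/02.
The last day of the appeal period: 2027/10/02 + 93 days = 2028/01/03.
The date on which the repair-or-replace obligation becomes due: 2028/01/03 + 28 days = 2028/01/31. 2028/01/31 is a Monday and is not a listed holiday, so no roll-forward applies.

2028/01/31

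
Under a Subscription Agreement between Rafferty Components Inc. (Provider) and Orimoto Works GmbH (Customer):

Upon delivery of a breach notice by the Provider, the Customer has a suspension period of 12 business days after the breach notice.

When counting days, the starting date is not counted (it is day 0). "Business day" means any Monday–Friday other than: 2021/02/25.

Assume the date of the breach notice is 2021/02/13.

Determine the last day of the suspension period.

From Saturday, 2021/02/13, 12 business days (Feb 15, Feb 16, Feb 17, Feb 18, …, Mar 1, Mar 2, Mar 3, skipping weekends and the listed holiday on Feb 25) brings us to Wednesday, 2021/03/03, which is the last day of the suspension period.

2021/03/03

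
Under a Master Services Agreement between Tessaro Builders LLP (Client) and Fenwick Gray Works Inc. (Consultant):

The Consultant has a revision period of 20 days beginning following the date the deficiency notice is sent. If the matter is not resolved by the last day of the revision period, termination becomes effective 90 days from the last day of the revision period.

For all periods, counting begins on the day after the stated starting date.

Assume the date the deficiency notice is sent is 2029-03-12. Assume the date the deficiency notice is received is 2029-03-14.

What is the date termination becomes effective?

2029-06-30

The last day of the revision period: 20 calendar days after 2029-03-12 is 2029-04-01.
Adding 90 calendar days to 2029-04-01 gives 2029-06-30, which is the date termination becomes effective.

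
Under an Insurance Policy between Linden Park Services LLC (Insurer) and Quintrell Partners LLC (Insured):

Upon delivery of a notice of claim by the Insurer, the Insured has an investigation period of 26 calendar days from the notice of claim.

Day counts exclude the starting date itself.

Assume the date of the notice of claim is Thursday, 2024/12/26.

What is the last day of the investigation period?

The last day of the investigation period: 2024/12/26 + 26 days = 2025/01/21.

2025/01/21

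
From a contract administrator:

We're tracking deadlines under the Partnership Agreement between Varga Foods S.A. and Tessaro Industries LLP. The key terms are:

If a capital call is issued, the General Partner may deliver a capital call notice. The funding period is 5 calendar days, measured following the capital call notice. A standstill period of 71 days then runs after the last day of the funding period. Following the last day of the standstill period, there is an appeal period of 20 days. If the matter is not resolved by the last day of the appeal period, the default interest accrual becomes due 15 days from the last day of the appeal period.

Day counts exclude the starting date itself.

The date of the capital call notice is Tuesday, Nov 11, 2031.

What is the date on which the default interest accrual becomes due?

Mar 1, 2032

The last day of the funding period: 5 calendar days after Nov 11, 2031 is Nov 16, 2031.
The last day of the standstill period: 71 calendar days after Nov 16, 2031 is Jan 26, 2032.
The last day of the appeal period: Jan 26, 2032 + 20 days = Feb 15, 2032.
The date on which the default interest accrual becomes due: 15 calendar days after Feb 15, 2032 is Mar 1, 2032.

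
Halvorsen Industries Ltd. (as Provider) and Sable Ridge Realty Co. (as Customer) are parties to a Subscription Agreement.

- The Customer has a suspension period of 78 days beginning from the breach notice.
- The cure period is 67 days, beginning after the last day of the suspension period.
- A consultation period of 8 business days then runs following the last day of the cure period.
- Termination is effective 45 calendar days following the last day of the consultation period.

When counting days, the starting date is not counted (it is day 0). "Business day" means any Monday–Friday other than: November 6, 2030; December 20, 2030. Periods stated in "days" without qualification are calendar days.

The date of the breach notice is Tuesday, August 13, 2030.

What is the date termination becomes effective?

The last day of the suspension period: 78 calendar days after August 13, 2030 is October 30, 2030.
The last day of the cure period: 67 calendar days after October 30, 2030 is January 5, 2031.
From Sunday, January 5, 2031, 8 business days (Jan 6, Jan 7, Jan 8, Jan 9, Jan 10, Jan 13, Jan 14, Jan 15, skipping weekends) brings us to Wednesday, January 15, 2031, which is the last day of the consultation period.
The date termination becomes effective: January 15, 2031 + 45 days = March 1, 2031.

March 1, 2031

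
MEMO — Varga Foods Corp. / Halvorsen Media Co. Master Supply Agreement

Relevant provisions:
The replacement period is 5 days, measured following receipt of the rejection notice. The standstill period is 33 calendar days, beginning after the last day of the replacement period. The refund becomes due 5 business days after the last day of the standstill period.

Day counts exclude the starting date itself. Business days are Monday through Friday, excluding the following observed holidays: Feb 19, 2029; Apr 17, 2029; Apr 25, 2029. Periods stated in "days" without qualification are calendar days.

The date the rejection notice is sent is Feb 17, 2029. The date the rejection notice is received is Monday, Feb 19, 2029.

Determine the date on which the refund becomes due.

Apr 5, 2029

Adding 5 calendar days to Feb 19, 2029 gives Feb 24, 2029, which is the last day of the replacement period.
The last day of the standstill period: Feb 24, 2029 + 33 days = Mar 29, 2029.
The date on which the refund becomes due: 5 business days after Thursday, Mar 29, 2029, skipping weekends — Mar 30, Apr 2, Apr 3, Apr 4, Apr 5 — lands on Thursday, Apr 5, 2029.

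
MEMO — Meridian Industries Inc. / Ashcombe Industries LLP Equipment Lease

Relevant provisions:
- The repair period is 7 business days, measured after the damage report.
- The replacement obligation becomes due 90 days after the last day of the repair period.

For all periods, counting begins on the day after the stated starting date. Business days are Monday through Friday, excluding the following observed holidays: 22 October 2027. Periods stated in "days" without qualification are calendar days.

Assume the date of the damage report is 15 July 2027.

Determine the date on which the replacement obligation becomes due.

24 October 2027

The last day of the repair period: counting 7 business days from Thursday, 15 July 2027 (Jul 16, Jul 19, Jul 20, Jul 21, Jul 22, Jul 23, Jul 26, skipping weekends) reaches Monday, 26 July 2027.
The date on which the replacement obligation becomes due: 90 calendar days after 26 July 2027 is 24 October 2027.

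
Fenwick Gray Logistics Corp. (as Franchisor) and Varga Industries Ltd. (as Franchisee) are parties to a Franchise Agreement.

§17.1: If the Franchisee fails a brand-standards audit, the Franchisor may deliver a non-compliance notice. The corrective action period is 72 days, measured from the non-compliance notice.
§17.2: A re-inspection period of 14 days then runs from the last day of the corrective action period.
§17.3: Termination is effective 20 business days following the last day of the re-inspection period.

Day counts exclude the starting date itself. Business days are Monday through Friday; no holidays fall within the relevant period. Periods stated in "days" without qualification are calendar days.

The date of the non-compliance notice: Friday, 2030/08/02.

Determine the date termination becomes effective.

The last day of the corrective action period: 2030/08/02 + 72 days = 2030/10/13.
The last day of the re-inspection period: 2030/10/13 + 14 days = 2030/10/27.
From Sunday, 2030/10/27, 20 business days (Oct 28, Oct 29, Oct 30, Oct 31, …, Nov 20, Nov 21, Nov 22, skipping weekends) brings us to Friday, 2030/11/22, which is the date termination becomes effective.

2030/11/22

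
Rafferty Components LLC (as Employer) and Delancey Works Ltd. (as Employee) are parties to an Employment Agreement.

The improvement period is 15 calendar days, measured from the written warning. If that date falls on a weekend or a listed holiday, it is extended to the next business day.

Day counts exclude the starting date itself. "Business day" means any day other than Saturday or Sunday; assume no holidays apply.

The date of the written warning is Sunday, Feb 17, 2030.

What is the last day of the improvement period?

Mar 4, 2030

The last day of the improvement period: Feb 17, 2030 + 15 days = Mar 4, 2030. Mar 4, 2030 is a Monday, so no roll-forward applies.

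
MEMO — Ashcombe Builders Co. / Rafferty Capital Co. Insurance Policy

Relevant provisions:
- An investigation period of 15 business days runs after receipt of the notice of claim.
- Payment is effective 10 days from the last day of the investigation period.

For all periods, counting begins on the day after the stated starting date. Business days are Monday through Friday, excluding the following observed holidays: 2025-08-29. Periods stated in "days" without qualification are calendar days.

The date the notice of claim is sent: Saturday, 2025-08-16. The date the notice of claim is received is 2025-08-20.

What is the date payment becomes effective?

From Wednesday, 2025-08-20, 15 business days (Aug 21, Aug 22, Aug 25, Aug 26, …, Sep 9, Sep 10, Sep 11, skipping weekends and the listed holiday on Aug 29) brings us to Thursday, 2025-09-11, which is the last day of the investigation period.
The date payment becomes effective: 10 calendar days after 2025-09-11 is 2025-09-21.

2025-09-21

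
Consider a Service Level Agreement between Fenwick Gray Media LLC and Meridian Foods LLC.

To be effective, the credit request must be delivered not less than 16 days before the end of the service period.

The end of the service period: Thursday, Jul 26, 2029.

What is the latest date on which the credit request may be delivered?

Jul 10, 2029

Counting back 16 calendar days from Jul 26, 2029 gives Jul 10, 2029.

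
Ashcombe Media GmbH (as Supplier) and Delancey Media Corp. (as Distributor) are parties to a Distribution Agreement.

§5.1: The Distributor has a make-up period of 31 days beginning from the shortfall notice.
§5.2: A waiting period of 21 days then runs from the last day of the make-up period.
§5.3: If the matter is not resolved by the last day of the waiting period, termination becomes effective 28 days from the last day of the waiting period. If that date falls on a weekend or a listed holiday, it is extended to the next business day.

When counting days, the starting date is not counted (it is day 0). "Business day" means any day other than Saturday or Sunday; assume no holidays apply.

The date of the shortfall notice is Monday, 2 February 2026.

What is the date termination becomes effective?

23 April 2026

Adding 31 calendar days to 2 February 2026 gives 5 March 2026, which is the last day of the make-up period.
Adding 21 calendar days to 5 March 2026 gives 26 March 2026, which is the last day of the waiting period.
The date termination becomes effective: 26 March 2026 + 28 days = 23 April 2026. 23 April 2026 is a Thursday, so no roll-forward applies.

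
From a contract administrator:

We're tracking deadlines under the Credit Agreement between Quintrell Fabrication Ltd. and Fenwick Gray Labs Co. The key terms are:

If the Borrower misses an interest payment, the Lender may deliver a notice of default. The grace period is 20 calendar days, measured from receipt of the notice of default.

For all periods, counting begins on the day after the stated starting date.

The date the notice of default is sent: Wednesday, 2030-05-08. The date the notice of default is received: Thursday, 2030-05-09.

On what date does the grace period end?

Adding 20 calendar days to 2030-05-09 gives 2030-05-29, which is the last day of the grace period.

2030-05-29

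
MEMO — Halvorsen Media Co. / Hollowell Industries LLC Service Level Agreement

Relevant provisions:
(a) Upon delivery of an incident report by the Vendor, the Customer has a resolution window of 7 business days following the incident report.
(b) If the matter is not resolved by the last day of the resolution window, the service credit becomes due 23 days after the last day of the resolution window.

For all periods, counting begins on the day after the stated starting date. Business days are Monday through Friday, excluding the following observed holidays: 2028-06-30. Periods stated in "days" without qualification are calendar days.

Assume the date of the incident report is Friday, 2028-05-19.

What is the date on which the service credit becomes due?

2028-06-22

The last day of the resolution window: 7 business days after Friday, 2028-05-19, skipping weekends — May 22, May 23, May 24, May 25, May 26, May 29, May 30 — lands on Tuesday, 2028-05-30.
The date on which the service credit becomes due: 23 calendar days after 2028-05-30 is 2028-06-22.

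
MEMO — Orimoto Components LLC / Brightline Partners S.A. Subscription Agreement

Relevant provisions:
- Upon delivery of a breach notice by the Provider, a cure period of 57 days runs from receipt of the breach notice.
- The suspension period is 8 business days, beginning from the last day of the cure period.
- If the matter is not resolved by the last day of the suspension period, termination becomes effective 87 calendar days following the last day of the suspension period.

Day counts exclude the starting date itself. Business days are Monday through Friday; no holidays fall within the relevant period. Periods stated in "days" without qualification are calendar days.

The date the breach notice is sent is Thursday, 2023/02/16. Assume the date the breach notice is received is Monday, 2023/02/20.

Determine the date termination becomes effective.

2023/07/24

The last day of the cure period: 2023/02/20 + 57 days = 2023/04/18.
The last day of the suspension period: counting 8 business days from Tuesday, 2023/04/18 (Apr 19, Apr 20, Apr 21, Apr 24, Apr 25, Apr 26, Apr 27, Apr 28, skipping weekends) reaches Friday, 2023/04/28.
The date termination becomes effective: 87 calendar days after 2023/04/28 is 2023/07/24.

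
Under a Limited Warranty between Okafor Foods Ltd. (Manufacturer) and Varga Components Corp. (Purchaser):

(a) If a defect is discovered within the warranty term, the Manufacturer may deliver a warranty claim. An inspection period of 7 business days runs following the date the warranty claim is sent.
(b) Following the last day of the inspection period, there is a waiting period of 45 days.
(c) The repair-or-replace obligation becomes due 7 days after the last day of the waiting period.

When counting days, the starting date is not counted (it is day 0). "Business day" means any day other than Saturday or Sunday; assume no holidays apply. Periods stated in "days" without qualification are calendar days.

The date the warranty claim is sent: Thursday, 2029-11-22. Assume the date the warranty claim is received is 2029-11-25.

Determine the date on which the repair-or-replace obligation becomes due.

2030-01-24

The last day of the inspection period: counting 7 business days from Thursday, 2029-11-22 (Nov 23, Nov 26, Nov 27, Nov 28, Nov 29, Nov 30, Dec 3, skipping weekends) reaches Monday, 2029-12-03.
The last day of the waiting period: 45 calendar days after 2029-12-03 is 2030-01-17.
Adding 7 calendar days to 2030-01-17 gives 2030-01-24, which is the date on which the repair-or-replace obligation becomes due.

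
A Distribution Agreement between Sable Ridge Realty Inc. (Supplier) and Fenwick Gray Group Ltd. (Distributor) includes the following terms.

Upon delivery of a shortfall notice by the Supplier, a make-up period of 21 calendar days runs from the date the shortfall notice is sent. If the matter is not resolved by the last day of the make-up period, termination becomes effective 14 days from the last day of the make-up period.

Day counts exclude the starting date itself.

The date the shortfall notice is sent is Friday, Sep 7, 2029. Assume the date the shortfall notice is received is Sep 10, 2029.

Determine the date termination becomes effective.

The last day of the make-up period: 21 calendar days after Sep 7, 2029 is Sep 28, 2029.
The date termination becomes effective: 14 calendar days after Sep 28, 2029 is Oct 12, 2029.

Oct 12, 2029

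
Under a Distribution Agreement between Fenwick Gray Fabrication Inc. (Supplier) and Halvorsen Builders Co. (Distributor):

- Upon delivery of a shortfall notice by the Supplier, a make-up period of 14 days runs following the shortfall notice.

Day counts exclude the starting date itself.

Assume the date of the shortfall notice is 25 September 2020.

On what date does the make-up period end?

The last day of the make-up period: 14 calendar days after 25 September 2020 is 9 October 2020.

9 October 2020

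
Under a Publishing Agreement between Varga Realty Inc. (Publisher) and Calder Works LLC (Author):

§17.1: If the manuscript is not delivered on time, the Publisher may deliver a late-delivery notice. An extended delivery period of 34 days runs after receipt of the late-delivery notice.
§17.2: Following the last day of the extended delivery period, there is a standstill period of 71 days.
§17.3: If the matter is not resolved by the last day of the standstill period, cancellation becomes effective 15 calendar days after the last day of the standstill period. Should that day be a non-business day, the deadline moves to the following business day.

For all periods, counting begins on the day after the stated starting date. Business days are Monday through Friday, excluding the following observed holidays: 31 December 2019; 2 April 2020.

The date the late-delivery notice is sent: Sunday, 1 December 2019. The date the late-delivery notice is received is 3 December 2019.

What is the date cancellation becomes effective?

The last day of the extended delivery period: 34 calendar days after 3 December 2019 is 6 January 2020.
The last day of the standstill period: 71 calendar days after 6 January 2020 is 17 March 2020.
The date cancellation becomes effective: 17 March 2020 + 15 days = 1 April 2020. 1 April 2020 is a Wednesday and is not a listed holiday, so no roll-forward applies.

1 April 2020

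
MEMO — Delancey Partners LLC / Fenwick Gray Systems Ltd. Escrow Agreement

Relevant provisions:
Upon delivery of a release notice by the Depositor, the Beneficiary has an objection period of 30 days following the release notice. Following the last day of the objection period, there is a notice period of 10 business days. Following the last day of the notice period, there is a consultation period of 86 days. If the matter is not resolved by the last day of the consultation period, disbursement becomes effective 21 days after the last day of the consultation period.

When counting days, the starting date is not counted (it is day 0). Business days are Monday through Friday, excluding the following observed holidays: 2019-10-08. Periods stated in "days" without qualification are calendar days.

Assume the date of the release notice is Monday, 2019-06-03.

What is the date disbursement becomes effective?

2019-11-01

The last day of the objection period: 30 calendar days after 2019-06-03 is 2019-07-03.
The last day of the notice period: counting 10 business days from Wednesday, 2019-07-03 (Jul 4, Jul 5, Jul 8, Jul 9, Jul 10, Jul 11, Jul 12, Jul 15, Jul 16, Jul 17, skipping weekends) reaches Wednesday, 2019-07-17.
The last day of the consultation period: 86 calendar days after 2019-07-17 is 2019-10-11.
The date disbursement becomes effective: 21 calendar days after 2019-10-11 is 2019-11-01.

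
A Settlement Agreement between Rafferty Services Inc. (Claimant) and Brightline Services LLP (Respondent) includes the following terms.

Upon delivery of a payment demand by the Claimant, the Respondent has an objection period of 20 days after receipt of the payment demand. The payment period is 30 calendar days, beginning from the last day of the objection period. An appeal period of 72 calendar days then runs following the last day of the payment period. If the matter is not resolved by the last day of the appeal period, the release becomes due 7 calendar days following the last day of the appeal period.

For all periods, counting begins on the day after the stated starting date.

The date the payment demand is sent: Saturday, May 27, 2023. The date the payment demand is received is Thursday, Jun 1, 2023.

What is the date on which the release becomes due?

Adding 20 calendar days to Jun 1, 2023 gives Jun 21, 2023, which is the last day of the objection period.
Adding 30 calendar days to Jun 21, 2023 gives Jul 21, 2023, which is the last day of the payment period.
The last day of the appeal period: 72 calendar days after Jul 21, 2023 is Oct 1, 2023.
The date on which the release becomes due: 7 calendar days after Oct 1, 2023 is Oct 8, 2023.

Oct 8, 2023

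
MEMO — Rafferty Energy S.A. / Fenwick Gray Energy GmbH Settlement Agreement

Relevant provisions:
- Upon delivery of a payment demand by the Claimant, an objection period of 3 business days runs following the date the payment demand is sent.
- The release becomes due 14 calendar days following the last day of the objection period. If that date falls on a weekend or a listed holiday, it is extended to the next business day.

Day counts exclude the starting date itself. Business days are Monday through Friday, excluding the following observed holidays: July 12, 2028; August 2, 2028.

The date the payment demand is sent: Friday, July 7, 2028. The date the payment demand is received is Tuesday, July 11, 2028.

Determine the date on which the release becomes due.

The last day of the objection period: counting 3 business days from Friday, July 7, 2028 (Jul 10, Jul 11, Jul 13, skipping weekends and the listed holiday on Jul 12) reaches Thursday, July 13, 2028.
Adding 14 calendar days to July 13, 2028 gives July 27, 2028, which is the date on which the release becomes due. July 27, 2028 is a Thursday and is not a listed holiday, so no roll-forward applies.

July 27, 2028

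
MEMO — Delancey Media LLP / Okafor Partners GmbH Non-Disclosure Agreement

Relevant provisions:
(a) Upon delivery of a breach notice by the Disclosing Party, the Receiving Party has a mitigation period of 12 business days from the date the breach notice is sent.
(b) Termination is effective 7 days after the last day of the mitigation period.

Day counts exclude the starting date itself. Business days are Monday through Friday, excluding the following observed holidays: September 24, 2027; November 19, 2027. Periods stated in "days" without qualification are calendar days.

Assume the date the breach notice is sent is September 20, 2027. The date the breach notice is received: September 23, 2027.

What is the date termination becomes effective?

October 14, 2027

The last day of the mitigation period: 12 business days after Monday, September 20, 2027, skipping weekends and the listed holiday on Sep 24 — Sep 21, Sep 22, Sep 23, Sep 27, …, Oct 5, Oct 6, Oct 7 — lands on Thursday, October 7, 2027.
The date termination becomes effective: October 7, 2027 + 7 days = October 14, 2027.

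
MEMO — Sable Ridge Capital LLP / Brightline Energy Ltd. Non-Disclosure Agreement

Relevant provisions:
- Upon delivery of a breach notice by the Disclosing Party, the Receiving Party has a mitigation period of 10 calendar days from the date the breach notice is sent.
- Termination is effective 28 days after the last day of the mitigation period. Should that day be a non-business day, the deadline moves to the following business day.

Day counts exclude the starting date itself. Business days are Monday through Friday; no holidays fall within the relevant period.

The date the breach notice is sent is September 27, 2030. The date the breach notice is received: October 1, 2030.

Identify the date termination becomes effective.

Adding 10 calendar days to September 27, 2030 gives October 7, 2030, which is the last day of the mitigation period.
The date termination becomes effective: 28 calendar days after October 7, 2030 is November 4, 2030. November 4, 2030 is a Monday, so no roll-forward applies.

November 4, 2030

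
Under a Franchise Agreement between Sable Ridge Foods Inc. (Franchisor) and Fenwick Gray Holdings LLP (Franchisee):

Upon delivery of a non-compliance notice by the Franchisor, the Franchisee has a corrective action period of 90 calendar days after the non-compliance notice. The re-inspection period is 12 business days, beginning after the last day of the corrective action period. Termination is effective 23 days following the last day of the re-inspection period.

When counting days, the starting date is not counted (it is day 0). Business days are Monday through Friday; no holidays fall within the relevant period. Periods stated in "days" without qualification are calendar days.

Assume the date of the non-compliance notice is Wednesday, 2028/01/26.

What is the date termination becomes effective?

2028/06/03

The last day of the corrective action period: 90 calendar days after 2028/01/26 is 2028/04/25.
From Tuesday, 2028/04/25, 12 business days (Apr 26, Apr 27, Apr 28, May 1, …, May 9, May 10, May 11, skipping weekends) brings us to Thursday, 2028/05/11, which is the last day of the re-inspection period.
Adding 23 calendar days to 2028/05/11 gives 2028/06/03, which is the date termination becomes effective.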